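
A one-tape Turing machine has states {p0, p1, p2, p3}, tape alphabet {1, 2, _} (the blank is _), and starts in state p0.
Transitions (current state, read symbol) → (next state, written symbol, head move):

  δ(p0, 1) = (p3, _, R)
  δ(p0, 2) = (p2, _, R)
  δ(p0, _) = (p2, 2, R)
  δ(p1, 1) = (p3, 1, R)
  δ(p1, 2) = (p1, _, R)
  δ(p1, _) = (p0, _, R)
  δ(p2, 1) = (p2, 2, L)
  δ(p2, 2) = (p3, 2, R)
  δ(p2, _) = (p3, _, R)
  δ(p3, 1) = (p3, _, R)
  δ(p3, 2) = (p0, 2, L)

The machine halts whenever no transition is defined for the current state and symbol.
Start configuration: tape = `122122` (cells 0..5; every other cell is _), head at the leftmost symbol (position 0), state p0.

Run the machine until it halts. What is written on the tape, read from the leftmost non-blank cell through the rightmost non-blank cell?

2_22_2

p0 | [1]22122_   read 1 → write _, move R, go to p3
p3 | _[2]2122_   read 2 → write 2, move L, go to p0
p0 | [_]22122_   read _ → write 2, move R, go to p2
p2 | 2[2]2122_   read 2 → write 2, move R, go to p3
p3 | 22[2]122_   read 2 → write 2, move L, go to p0
p0 | 2[2]2122_   read 2 → write _, move R, go to p2
p2 | 2_[2]122_   read 2 → write 2, move R, go to p3
p3 | 2_2[1]22_   read 1 → write _, move R, go to p3
p3 | 2_2_[2]2_   read 2 → write 2, move L, go to p0
p0 | 2_2[_]22_   read _ → write 2, move R, go to p2
p2 | 2_22[2]2_   read 2 → write 2, move R, go to p3
p3 | 2_222[2]_   read 2 → write 2, move L, go to p0
p0 | 2_22[2]2_   read 2 → write _, move R, go to p2
p2 | 2_22_[2]_   read 2 → write 2, move R, go to p3
p3 | 2_22_2[_]
The non-blank tape span at halt is 2_22_2.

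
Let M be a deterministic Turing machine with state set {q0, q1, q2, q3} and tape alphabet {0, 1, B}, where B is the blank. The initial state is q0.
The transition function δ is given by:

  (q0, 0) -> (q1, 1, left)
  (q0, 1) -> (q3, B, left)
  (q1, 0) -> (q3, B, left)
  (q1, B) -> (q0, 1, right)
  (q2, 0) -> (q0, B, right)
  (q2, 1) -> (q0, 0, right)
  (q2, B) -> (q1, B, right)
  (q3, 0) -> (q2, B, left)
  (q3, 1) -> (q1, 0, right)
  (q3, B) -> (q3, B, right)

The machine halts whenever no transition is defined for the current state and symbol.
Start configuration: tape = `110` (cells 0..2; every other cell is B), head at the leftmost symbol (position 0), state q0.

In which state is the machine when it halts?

state=q0 head=0 tape=B[1]10   (q0,1)→(q3,B,left)
state=q3 head=-1 tape=[B]B10   (q3,B)→(q3,B,right)
state=q3 head=0 tape=B[B]10   (q3,B)→(q3,B,right)
state=q3 head=1 tape=BB[1]0   (q3,1)→(q1,0,right)
state=q1 head=2 tape=BB0[0]   (q1,0)→(q3,B,left)
state=q3 head=1 tape=BB[0]B   (q3,0)→(q2,B,left)
state=q2 head=0 tape=B[B]BB   (q2,B)→(q1,B,right)
state=q1 head=1 tape=BB[B]B   (q1,B)→(q0,1,right)
state=q0 head=2 tape=BB1[B]
No transition is defined for (q0, B); M halts in state q0.

q0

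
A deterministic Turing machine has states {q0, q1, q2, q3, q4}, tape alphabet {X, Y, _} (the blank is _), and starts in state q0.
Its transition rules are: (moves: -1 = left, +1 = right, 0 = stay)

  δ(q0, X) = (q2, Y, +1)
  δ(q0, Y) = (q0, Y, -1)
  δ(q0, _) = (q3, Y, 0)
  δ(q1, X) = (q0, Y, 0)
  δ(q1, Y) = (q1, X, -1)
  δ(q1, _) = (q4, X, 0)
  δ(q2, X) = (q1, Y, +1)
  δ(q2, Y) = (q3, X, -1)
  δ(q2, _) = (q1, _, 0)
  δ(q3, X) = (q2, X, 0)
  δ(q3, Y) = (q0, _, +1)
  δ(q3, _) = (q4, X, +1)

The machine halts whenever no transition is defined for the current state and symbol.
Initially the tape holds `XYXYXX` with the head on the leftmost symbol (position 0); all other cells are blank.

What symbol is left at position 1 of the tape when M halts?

X

state=q0 head=0 tape=[X]YXYXX   (q0,X)→(q2,Y,+1)
state=q2 head=1 tape=Y[Y]XYXX   (q2,Y)→(q3,X,-1)
state=q3 head=0 tape=[Y]XXYXX   (q3,Y)→(q0,_,+1)
state=q0 head=1 tape=_[X]XYXX   (q0,X)→(q2,Y,+1)
state=q2 head=2 tape=_Y[X]YXX   (q2,X)→(q1,Y,+1)
state=q1 head=3 tape=_YY[Y]XX   (q1,Y)→(q1,X,-1)
state=q1 head=2 tape=_Y[Y]XXX   (q1,Y)→(q1,X,-1)
state=q1 head=1 tape=_[Y]XXXX   (q1,Y)→(q1,X,-1)
state=q1 head=0 tape=[_]XXXXX   (q1,_)→(q4,X,0)
state=q4 head=0 tape=[X]XXXXX
Cell 1 holds X when M halts.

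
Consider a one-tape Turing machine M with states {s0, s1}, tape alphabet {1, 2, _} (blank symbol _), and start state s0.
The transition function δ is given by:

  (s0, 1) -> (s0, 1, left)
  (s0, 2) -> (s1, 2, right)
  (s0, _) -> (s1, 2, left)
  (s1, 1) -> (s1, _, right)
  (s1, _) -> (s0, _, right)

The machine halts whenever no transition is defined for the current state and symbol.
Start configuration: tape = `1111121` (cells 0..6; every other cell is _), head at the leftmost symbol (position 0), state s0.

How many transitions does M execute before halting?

state=s0 head=0 tape=__[1]111121   (s0,1)→(s0,1,left)
state=s0 head=-1 tape=_[_]1111121   (s0,_)→(s1,2,left)
state=s1 head=-2 tape=[_]21111121   (s1,_)→(s0,_,right)
state=s0 head=-1 tape=_[2]1111121   (s0,2)→(s1,2,right)
state=s1 head=0 tape=_2[1]111121   (s1,1)→(s1,_,right)
state=s1 head=1 tape=_2_[1]11121   (s1,1)→(s1,_,right)
state=s1 head=2 tape=_2__[1]1121   (s1,1)→(s1,_,right)
state=s1 head=3 tape=_2___[1]121   (s1,1)→(s1,_,right)
state=s1 head=4 tape=_2____[1]21   (s1,1)→(s1,_,right)
state=s1 head=5 tape=_2_____[2]1
M halts after 9 transitions.

9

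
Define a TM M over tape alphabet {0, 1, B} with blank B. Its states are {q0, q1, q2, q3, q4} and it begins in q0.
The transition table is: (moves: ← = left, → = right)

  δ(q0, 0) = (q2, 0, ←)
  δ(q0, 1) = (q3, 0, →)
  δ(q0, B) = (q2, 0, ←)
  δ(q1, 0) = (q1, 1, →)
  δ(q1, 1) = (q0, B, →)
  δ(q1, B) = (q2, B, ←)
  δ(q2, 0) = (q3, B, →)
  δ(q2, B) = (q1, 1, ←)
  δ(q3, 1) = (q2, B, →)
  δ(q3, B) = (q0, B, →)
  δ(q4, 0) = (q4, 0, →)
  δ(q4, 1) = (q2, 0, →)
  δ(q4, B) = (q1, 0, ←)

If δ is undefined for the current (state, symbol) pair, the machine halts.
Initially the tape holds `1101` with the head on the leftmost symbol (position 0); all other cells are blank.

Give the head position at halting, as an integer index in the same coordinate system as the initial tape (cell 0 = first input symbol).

q0 | [1]101BBB   read 1 → write 0, move →, go to q3
q3 | 0[1]01BBB   read 1 → write B, move →, go to q2
q2 | 0B[0]1BBB   read 0 → write B, move →, go to q3
q3 | 0BB[1]BBB   read 1 → write B, move →, go to q2
q2 | 0BBB[B]BB   read B → write 1, move ←, go to q1
q1 | 0BB[B]1BB   read B → write B, move ←, go to q2
q2 | 0B[B]B1BB   read B → write 1, move ←, go to q1
q1 | 0[B]1B1BB   read B → write B, move ←, go to q2
q2 | [0]B1B1BB   read 0 → write B, move →, go to q3
q3 | B[B]1B1BB   read B → write B, move →, go to q0
q0 | BB[1]B1BB   read 1 → write 0, move →, go to q3
q3 | BB0[B]1BB   read B → write B, move →, go to q0
q0 | BB0B[1]BB   read 1 → write 0, move →, go to q3
q3 | BB0B0[B]B   read B → write B, move →, go to q0
q0 | BB0B0B[B]   read B → write 0, move ←, go to q2
q2 | BB0B0[B]0   read B → write 1, move ←, go to q1
q1 | BB0B[0]10   read 0 → write 1, move →, go to q1
q1 | BB0B1[1]0   read 1 → write B, move →, go to q0
q0 | BB0B1B[0]   read 0 → write 0, move ←, go to q2
q2 | BB0B1[B]0   read B → write 1, move ←, go to q1
q1 | BB0B[1]10   read 1 → write B, move →, go to q0
q0 | BB0BB[1]0   read 1 → write 0, move →, go to q3
q3 | BB0BB0[0]
At halt the head is at cell 6.

6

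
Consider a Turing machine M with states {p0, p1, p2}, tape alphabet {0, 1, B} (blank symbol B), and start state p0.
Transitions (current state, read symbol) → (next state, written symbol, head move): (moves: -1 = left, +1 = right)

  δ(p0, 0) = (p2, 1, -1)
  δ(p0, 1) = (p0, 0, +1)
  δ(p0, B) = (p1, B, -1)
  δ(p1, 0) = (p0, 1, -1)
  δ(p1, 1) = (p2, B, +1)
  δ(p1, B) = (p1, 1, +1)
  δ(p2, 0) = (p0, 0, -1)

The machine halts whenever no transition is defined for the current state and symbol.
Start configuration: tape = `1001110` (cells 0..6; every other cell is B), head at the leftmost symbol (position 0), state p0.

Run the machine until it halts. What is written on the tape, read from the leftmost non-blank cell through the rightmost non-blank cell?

state=p0 head=0 tape=BBBB[1]001110   (p0,1)→(p0,0,+1)
state=p0 head=1 tape=BBBB0[0]01110   (p0,0)→(p2,1,-1)
state=p2 head=0 tape=BBBB[0]101110   (p2,0)→(p0,0,-1)
state=p0 head=-1 tape=BBB[B]0101110   (p0,B)→(p1,B,-1)
state=p1 head=-2 tape=BB[B]B0101110   (p1,B)→(p1,1,+1)
state=p1 head=-1 tape=BB1[B]0101110   (p1,B)→(p1,1,+1)
state=p1 head=0 tape=BB11[0]101110   (p1,0)→(p0,1,-1)
state=p0 head=-1 tape=BB1[1]1101110   (p0,1)→(p0,0,+1)
state=p0 head=0 tape=BB10[1]101110   (p0,1)→(p0,0,+1)
state=p0 head=1 tape=BB100[1]01110   (p0,1)→(p0,0,+1)
state=p0 head=2 tape=BB1000[0]1110   (p0,0)→(p2,1,-1)
state=p2 head=1 tape=BB100[0]11110   (p2,0)→(p0,0,-1)
state=p0 head=0 tape=BB10[0]011110   (p0,0)→(p2,1,-1)
state=p2 head=-1 tape=BB1[0]1011110   (p2,0)→(p0,0,-1)
state=p0 head=-2 tape=BB[1]01011110   (p0,1)→(p0,0,+1)
state=p0 head=-1 tape=BB0[0]1011110   (p0,0)→(p2,1,-1)
state=p2 head=-2 tape=BB[0]11011110   (p2,0)→(p0,0,-1)
state=p0 head=-3 tape=B[B]011011110   (p0,B)→(p1,B,-1)
state=p1 head=-4 tape=[B]B011011110   (p1,B)→(p1,1,+1)
state=p1 head=-3 tape=1[B]011011110   (p1,B)→(p1,1,+1)
state=p1 head=-2 tape=11[0]11011110   (p1,0)→(p0,1,-1)
state=p0 head=-3 tape=1[1]111011110   (p0,1)→(p0,0,+1)
state=p0 head=-2 tape=10[1]11011110   (p0,1)→(p0,0,+1)
state=p0 head=-1 tape=100[1]1011110   (p0,1)→(p0,0,+1)
state=p0 head=0 tape=1000[1]011110   (p0,1)→(p0,0,+1)
state=p0 head=1 tape=10000[0]11110   (p0,0)→(p2,1,-1)
state=p2 head=0 tape=1000[0]111110   (p2,0)→(p0,0,-1)
state=p0 head=-1 tape=100[0]0111110   (p0,0)→(p2,1,-1)
state=p2 head=-2 tape=10[0]10111110   (p2,0)→(p0,0,-1)
state=p0 head=-3 tape=1[0]010111110   (p0,0)→(p2,1,-1)
state=p2 head=-4 tape=[1]1010111110
The non-blank tape span at halt is 11010111110.

11010111110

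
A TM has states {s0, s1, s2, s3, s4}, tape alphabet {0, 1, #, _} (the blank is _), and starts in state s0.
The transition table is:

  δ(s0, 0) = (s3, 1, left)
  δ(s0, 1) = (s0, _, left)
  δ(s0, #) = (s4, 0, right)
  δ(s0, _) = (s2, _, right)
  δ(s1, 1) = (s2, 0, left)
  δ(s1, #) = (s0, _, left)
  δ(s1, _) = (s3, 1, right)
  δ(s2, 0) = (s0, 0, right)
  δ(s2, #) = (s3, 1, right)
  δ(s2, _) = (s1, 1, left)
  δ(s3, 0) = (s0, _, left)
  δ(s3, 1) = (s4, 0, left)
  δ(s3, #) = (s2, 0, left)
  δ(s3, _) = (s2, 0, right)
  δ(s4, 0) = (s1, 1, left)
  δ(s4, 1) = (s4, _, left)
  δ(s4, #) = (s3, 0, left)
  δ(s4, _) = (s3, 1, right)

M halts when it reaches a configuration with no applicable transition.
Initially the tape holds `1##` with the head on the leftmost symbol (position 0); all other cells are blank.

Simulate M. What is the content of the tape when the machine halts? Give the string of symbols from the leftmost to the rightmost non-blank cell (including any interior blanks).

100_1_0

s0 | ____[1]##   read 1 → write _, move left, go to s0
s0 | ___[_]_##   read _ → write _, move right, go to s2
s2 | ____[_]##   read _ → write 1, move left, go to s1
s1 | ___[_]1##   read _ → write 1, move right, go to s3
s3 | ___1[1]##   read 1 → write 0, move left, go to s4
s4 | ___[1]0##   read 1 → write _, move left, go to s4
s4 | __[_]_0##   read _ → write 1, move right, go to s3
s3 | __1[_]0##   read _ → write 0, move right, go to s2
s2 | __10[0]##   read 0 → write 0, move right, go to s0
s0 | __100[#]#   read # → write 0, move right, go to s4
s4 | __1000[#]   read # → write 0, move left, go to s3
s3 | __100[0]0   read 0 → write _, move left, go to s0
s0 | __10[0]_0   read 0 → write 1, move left, go to s3
s3 | __1[0]1_0   read 0 → write _, move left, go to s0
s0 | __[1]_1_0   read 1 → write _, move left, go to s0
s0 | _[_]__1_0   read _ → write _, move right, go to s2
s2 | __[_]_1_0   read _ → write 1, move left, go to s1
s1 | _[_]1_1_0   read _ → write 1, move right, go to s3
s3 | _1[1]_1_0   read 1 → write 0, move left, go to s4
s4 | _[1]0_1_0   read 1 → write _, move left, go to s4
s4 | [_]_0_1_0   read _ → write 1, move right, go to s3
s3 | 1[_]0_1_0   read _ → write 0, move right, go to s2
s2 | 10[0]_1_0   read 0 → write 0, move right, go to s0
s0 | 100[_]1_0   read _ → write _, move right, go to s2
s2 | 100_[1]_0
The non-blank tape span at halt is 100_1_0.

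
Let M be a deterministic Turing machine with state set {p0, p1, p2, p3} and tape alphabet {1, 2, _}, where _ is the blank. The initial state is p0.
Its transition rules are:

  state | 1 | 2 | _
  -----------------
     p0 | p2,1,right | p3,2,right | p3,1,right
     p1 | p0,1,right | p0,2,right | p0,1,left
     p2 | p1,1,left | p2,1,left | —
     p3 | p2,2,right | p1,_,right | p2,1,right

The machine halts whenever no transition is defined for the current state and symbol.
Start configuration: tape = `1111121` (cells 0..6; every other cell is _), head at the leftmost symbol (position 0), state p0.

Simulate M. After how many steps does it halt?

23

state=p0 head=0 tape=[1]111121_   (p0,1)→(p2,1,right)
state=p2 head=1 tape=1[1]11121_   (p2,1)→(p1,1,left)
state=p1 head=0 tape=[1]111121_   (p1,1)→(p0,1,right)
state=p0 head=1 tape=1[1]11121_   (p0,1)→(p2,1,right)
state=p2 head=2 tape=11[1]1121_   (p2,1)→(p1,1,left)
state=p1 head=1 tape=1[1]11121_   (p1,1)→(p0,1,right)
state=p0 head=2 tape=11[1]1121_   (p0,1)→(p2,1,right)
state=p2 head=3 tape=111[1]121_   (p2,1)→(p1,1,left)
state=p1 head=2 tape=11[1]1121_   (p1,1)→(p0,1,right)
state=p0 head=3 tape=111[1]121_   (p0,1)→(p2,1,right)
state=p2 head=4 tape=1111[1]21_   (p2,1)→(p1,1,left)
state=p1 head=3 tape=111[1]121_   (p1,1)→(p0,1,right)
state=p0 head=4 tape=1111[1]21_   (p0,1)→(p2,1,right)
state=p2 head=5 tape=11111[2]1_   (p2,2)→(p2,1,left)
state=p2 head=4 tape=1111[1]11_   (p2,1)→(p1,1,left)
state=p1 head=3 tape=111[1]111_   (p1,1)→(p0,1,right)
state=p0 head=4 tape=1111[1]11_   (p0,1)→(p2,1,right)
state=p2 head=5 tape=11111[1]1_   (p2,1)→(p1,1,left)
state=p1 head=4 tape=1111[1]11_   (p1,1)→(p0,1,right)
state=p0 head=5 tape=11111[1]1_   (p0,1)→(p2,1,right)
state=p2 head=6 tape=111111[1]_   (p2,1)→(p1,1,left)
state=p1 head=5 tape=11111[1]1_   (p1,1)→(p0,1,right)
state=p0 head=6 tape=111111[1]_   (p0,1)→(p2,1,right)
state=p2 head=7 tape=1111111[_]
M halts after 23 transitions.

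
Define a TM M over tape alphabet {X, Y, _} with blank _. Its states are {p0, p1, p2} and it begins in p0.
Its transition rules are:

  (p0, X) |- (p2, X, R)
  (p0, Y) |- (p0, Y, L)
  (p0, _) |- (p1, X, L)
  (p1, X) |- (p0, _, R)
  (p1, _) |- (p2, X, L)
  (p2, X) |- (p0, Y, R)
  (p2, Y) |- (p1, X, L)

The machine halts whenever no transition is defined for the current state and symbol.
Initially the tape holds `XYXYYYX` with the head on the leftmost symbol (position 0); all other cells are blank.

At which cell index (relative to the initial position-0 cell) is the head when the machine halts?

state=p0 head=0 tape=[X]YXYYYX_   (p0,X)→(p2,X,R)
state=p2 head=1 tape=X[Y]XYYYX_   (p2,Y)→(p1,X,L)
state=p1 head=0 tape=[X]XXYYYX_   (p1,X)→(p0,_,R)
state=p0 head=1 tape=_[X]XYYYX_   (p0,X)→(p2,X,R)
state=p2 head=2 tape=_X[X]YYYX_   (p2,X)→(p0,Y,R)
state=p0 head=3 tape=_XY[Y]YYX_   (p0,Y)→(p0,Y,L)
state=p0 head=2 tape=_X[Y]YYYX_   (p0,Y)→(p0,Y,L)
state=p0 head=1 tape=_[X]YYYYX_   (p0,X)→(p2,X,R)
state=p2 head=2 tape=_X[Y]YYYX_   (p2,Y)→(p1,X,L)
state=p1 head=1 tape=_[X]XYYYX_   (p1,X)→(p0,_,R)
state=p0 head=2 tape=__[X]YYYX_   (p0,X)→(p2,X,R)
state=p2 head=3 tape=__X[Y]YYX_   (p2,Y)→(p1,X,L)
state=p1 head=2 tape=__[X]XYYX_   (p1,X)→(p0,_,R)
state=p0 head=3 tape=___[X]YYX_   (p0,X)→(p2,X,R)
state=p2 head=4 tape=___X[Y]YX_   (p2,Y)→(p1,X,L)
state=p1 head=3 tape=___[X]XYX_   (p1,X)→(p0,_,R)
state=p0 head=4 tape=____[X]YX_   (p0,X)→(p2,X,R)
state=p2 head=5 tape=____X[Y]X_   (p2,Y)→(p1,X,L)
state=p1 head=4 tape=____[X]XX_   (p1,X)→(p0,_,R)
state=p0 head=5 tape=_____[X]X_   (p0,X)→(p2,X,R)
state=p2 head=6 tape=_____X[X]_   (p2,X)→(p0,Y,R)
state=p0 head=7 tape=_____XY[_]   (p0,_)→(p1,X,L)
state=p1 head=6 tape=_____X[Y]X
At halt the head is at cell 6.

6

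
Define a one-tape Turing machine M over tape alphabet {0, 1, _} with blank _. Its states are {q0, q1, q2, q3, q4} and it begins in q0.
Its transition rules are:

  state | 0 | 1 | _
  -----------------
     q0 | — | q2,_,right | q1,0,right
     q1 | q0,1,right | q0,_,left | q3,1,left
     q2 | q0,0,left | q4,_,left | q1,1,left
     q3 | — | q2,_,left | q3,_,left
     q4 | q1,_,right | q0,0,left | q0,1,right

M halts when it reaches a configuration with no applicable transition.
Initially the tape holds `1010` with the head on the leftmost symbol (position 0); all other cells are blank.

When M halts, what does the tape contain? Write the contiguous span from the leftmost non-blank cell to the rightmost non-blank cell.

state=q0 head=0 tape=[1]010__   (q0,1)→(q2,_,right)
state=q2 head=1 tape=_[0]10__   (q2,0)→(q0,0,left)
state=q0 head=0 tape=[_]010__   (q0,_)→(q1,0,right)
state=q1 head=1 tape=0[0]10__   (q1,0)→(q0,1,right)
state=q0 head=2 tape=01[1]0__   (q0,1)→(q2,_,right)
state=q2 head=3 tape=01_[0]__   (q2,0)→(q0,0,left)
state=q0 head=2 tape=01[_]0__   (q0,_)→(q1,0,right)
state=q1 head=3 tape=010[0]__   (q1,0)→(q0,1,right)
state=q0 head=4 tape=0101[_]_   (q0,_)→(q1,0,right)
state=q1 head=5 tape=01010[_]   (q1,_)→(q3,1,left)
state=q3 head=4 tape=0101[0]1
The non-blank tape span at halt is 010101.

010101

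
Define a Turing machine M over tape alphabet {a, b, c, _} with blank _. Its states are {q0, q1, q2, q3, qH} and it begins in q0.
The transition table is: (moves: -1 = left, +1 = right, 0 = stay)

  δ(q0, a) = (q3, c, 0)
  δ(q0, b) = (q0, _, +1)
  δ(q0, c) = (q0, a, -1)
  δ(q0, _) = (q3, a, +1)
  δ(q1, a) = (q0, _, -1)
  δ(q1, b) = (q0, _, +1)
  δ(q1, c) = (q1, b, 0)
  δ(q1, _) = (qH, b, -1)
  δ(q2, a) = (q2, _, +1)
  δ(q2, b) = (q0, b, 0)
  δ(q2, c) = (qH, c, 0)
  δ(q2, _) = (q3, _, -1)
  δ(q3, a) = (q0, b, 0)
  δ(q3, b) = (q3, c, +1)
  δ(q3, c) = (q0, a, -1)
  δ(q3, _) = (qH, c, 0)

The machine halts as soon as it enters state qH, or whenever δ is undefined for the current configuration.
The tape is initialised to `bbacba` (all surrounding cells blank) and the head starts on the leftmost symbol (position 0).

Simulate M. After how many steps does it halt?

state=q0 head=0 tape=[b]bacba__   (q0,b)→(q0,_,+1)
state=q0 head=1 tape=_[b]acba__   (q0,b)→(q0,_,+1)
state=q0 head=2 tape=__[a]cba__   (q0,a)→(q3,c,0)
state=q3 head=2 tape=__[c]cba__   (q3,c)→(q0,a,-1)
state=q0 head=1 tape=_[_]acba__   (q0,_)→(q3,a,+1)
state=q3 head=2 tape=_a[a]cba__   (q3,a)→(q0,b,0)
state=q0 head=2 tape=_a[b]cba__   (q0,b)→(q0,_,+1)
state=q0 head=3 tape=_a_[c]ba__   (q0,c)→(q0,a,-1)
state=q0 head=2 tape=_a[_]aba__   (q0,_)→(q3,a,+1)
state=q3 head=3 tape=_aa[a]ba__   (q3,a)→(q0,b,0)
state=q0 head=3 tape=_aa[b]ba__   (q0,b)→(q0,_,+1)
state=q0 head=4 tape=_aa_[b]a__   (q0,b)→(q0,_,+1)
state=q0 head=5 tape=_aa__[a]__   (q0,a)→(q3,c,0)
state=q3 head=5 tape=_aa__[c]__   (q3,c)→(q0,a,-1)
state=q0 head=4 tape=_aa_[_]a__   (q0,_)→(q3,a,+1)
state=q3 head=5 tape=_aa_a[a]__   (q3,a)→(q0,b,0)
state=q0 head=5 tape=_aa_a[b]__   (q0,b)→(q0,_,+1)
state=q0 head=6 tape=_aa_a_[_]_   (q0,_)→(q3,a,+1)
state=q3 head=7 tape=_aa_a_a[_]   (q3,_)→(qH,c,0)
state=qH head=7 tape=_aa_a_a[c]
M halts after 19 transitions.

19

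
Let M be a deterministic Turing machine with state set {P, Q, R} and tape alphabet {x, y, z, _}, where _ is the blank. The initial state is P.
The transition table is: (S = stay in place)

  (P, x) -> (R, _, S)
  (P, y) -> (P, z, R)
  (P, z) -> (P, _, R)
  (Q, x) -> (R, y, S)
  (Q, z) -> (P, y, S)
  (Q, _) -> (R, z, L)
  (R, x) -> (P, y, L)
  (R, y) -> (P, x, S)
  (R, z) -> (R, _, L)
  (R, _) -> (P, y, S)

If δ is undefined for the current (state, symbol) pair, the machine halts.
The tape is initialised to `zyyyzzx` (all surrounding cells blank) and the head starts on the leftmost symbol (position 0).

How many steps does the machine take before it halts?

9

P | [z]yyyzzx_   read z → write _, move R, go to P
P | _[y]yyzzx_   read y → write z, move R, go to P
P | _z[y]yzzx_   read y → write z, move R, go to P
P | _zz[y]zzx_   read y → write z, move R, go to P
P | _zzz[z]zx_   read z → write _, move R, go to P
P | _zzz_[z]x_   read z → write _, move R, go to P
P | _zzz__[x]_   read x → write _, move S, go to R
R | _zzz__[_]_   read _ → write y, move S, go to P
P | _zzz__[y]_   read y → write z, move R, go to P
P | _zzz__z[_]
M halts after 9 transitions.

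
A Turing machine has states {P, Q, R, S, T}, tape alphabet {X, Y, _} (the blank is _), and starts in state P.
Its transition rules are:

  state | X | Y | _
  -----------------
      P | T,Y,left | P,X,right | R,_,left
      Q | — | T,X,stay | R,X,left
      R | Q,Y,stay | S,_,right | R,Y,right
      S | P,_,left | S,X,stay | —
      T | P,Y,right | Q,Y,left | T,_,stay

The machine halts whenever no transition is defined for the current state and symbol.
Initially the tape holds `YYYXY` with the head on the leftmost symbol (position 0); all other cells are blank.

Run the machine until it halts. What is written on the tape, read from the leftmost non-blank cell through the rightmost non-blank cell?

P | [Y]YYXY_   read Y → write X, move right, go to P
P | X[Y]YXY_   read Y → write X, move right, go to P
P | XX[Y]XY_   read Y → write X, move right, go to P
P | XXX[X]Y_   read X → write Y, move left, go to T
T | XX[X]YY_   read X → write Y, move right, go to P
P | XXY[Y]Y_   read Y → write X, move right, go to P
P | XXYX[Y]_   read Y → write X, move right, go to P
P | XXYXX[_]   read _ → write _, move left, go to R
R | XXYX[X]_   read X → write Y, move stay, go to Q
Q | XXYX[Y]_   read Y → write X, move stay, go to T
T | XXYX[X]_   read X → write Y, move right, go to P
P | XXYXY[_]   read _ → write _, move left, go to R
R | XXYX[Y]_   read Y → write _, move right, go to S
S | XXYX_[_]
The non-blank tape span at halt is XXYX.

XXYX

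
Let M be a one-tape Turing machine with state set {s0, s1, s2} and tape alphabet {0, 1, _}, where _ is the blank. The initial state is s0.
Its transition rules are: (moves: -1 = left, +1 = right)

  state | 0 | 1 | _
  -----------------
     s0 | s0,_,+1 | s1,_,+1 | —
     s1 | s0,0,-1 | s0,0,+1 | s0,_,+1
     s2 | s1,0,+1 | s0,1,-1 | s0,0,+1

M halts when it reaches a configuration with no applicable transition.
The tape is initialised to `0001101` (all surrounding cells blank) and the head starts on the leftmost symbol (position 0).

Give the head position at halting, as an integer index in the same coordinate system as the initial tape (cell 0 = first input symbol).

8

s0 | [0]001101__   read 0 → write _, move +1, go to s0
s0 | _[0]01101__   read 0 → write _, move +1, go to s0
s0 | __[0]1101__   read 0 → write _, move +1, go to s0
s0 | ___[1]101__   read 1 → write _, move +1, go to s1
s1 | ____[1]01__   read 1 → write 0, move +1, go to s0
s0 | ____0[0]1__   read 0 → write _, move +1, go to s0
s0 | ____0_[1]__   read 1 → write _, move +1, go to s1
s1 | ____0__[_]_   read _ → write _, move +1, go to s0
s0 | ____0___[_]
At halt the head is at cell 8.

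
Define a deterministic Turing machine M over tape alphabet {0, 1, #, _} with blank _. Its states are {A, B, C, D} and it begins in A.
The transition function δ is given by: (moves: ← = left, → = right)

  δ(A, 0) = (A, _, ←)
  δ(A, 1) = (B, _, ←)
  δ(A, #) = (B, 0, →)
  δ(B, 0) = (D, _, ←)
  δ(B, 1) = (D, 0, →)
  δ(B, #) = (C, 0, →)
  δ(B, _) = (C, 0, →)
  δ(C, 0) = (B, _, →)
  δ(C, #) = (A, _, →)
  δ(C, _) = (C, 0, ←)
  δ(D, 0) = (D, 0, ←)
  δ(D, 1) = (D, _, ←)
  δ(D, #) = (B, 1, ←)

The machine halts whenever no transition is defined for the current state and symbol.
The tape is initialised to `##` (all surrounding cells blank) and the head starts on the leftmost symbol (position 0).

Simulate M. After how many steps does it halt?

state=A head=0 tape=[#]#_   (A,#)→(B,0,→)
state=B head=1 tape=0[#]_   (B,#)→(C,0,→)
state=C head=2 tape=00[_]   (C,_)→(C,0,←)
state=C head=1 tape=0[0]0   (C,0)→(B,_,→)
state=B head=2 tape=0_[0]   (B,0)→(D,_,←)
state=D head=1 tape=0[_]_
M halts after 5 transitions.

5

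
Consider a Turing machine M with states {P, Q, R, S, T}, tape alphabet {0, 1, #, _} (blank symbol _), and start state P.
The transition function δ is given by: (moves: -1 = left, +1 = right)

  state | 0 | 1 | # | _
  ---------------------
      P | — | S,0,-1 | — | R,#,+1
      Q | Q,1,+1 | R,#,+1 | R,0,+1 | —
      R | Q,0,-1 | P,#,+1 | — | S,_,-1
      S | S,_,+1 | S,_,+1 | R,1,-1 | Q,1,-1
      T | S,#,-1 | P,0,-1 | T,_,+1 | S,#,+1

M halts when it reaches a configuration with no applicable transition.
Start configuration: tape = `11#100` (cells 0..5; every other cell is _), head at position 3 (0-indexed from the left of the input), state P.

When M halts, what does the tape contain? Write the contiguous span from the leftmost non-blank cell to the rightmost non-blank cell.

1_100000

state=P head=3 tape=___11#[1]00   (P,1)→(S,0,-1)
state=S head=2 tape=___11[#]000   (S,#)→(R,1,-1)
state=R head=1 tape=___1[1]1000   (R,1)→(P,#,+1)
state=P head=2 tape=___1#[1]000   (P,1)→(S,0,-1)
state=S head=1 tape=___1[#]0000   (S,#)→(R,1,-1)
state=R head=0 tape=___[1]10000   (R,1)→(P,#,+1)
state=P head=1 tape=___#[1]0000   (P,1)→(S,0,-1)
state=S head=0 tape=___[#]00000   (S,#)→(R,1,-1)
state=R head=-1 tape=__[_]100000   (R,_)→(S,_,-1)
state=S head=-2 tape=_[_]_100000   (S,_)→(Q,1,-1)
state=Q head=-3 tape=[_]1_100000
The non-blank tape span at halt is 1_100000.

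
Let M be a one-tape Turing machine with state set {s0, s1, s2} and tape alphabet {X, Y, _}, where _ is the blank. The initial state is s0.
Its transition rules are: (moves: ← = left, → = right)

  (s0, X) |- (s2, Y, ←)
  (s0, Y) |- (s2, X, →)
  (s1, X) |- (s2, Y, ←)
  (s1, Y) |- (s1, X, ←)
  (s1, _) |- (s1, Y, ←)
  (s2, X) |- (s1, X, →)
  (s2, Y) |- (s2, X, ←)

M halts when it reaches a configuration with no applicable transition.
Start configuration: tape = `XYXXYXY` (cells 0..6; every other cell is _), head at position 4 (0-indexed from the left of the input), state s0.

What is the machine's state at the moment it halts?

state=s0 head=4 tape=_XYXX[Y]XY   (s0,Y)→(s2,X,→)
state=s2 head=5 tape=_XYXXX[X]Y   (s2,X)→(s1,X,→)
state=s1 head=6 tape=_XYXXXX[Y]   (s1,Y)→(s1,X,←)
state=s1 head=5 tape=_XYXXX[X]X   (s1,X)→(s2,Y,←)
state=s2 head=4 tape=_XYXX[X]YX   (s2,X)→(s1,X,→)
state=s1 head=5 tape=_XYXXX[Y]X   (s1,Y)→(s1,X,←)
state=s1 head=4 tape=_XYXX[X]XX   (s1,X)→(s2,Y,←)
state=s2 head=3 tape=_XYX[X]YXX   (s2,X)→(s1,X,→)
state=s1 head=4 tape=_XYXX[Y]XX   (s1,Y)→(s1,X,←)
state=s1 head=3 tape=_XYX[X]XXX   (s1,X)→(s2,Y,←)
state=s2 head=2 tape=_XY[X]YXXX   (s2,X)→(s1,X,→)
state=s1 head=3 tape=_XYX[Y]XXX   (s1,Y)→(s1,X,←)
state=s1 head=2 tape=_XY[X]XXXX   (s1,X)→(s2,Y,←)
state=s2 head=1 tape=_X[Y]YXXXX   (s2,Y)→(s2,X,←)
state=s2 head=0 tape=_[X]XYXXXX   (s2,X)→(s1,X,→)
state=s1 head=1 tape=_X[X]YXXXX   (s1,X)→(s2,Y,←)
state=s2 head=0 tape=_[X]YYXXXX   (s2,X)→(s1,X,→)
state=s1 head=1 tape=_X[Y]YXXXX   (s1,Y)→(s1,X,←)
state=s1 head=0 tape=_[X]XYXXXX   (s1,X)→(s2,Y,←)
state=s2 head=-1 tape=[_]YXYXXXX
No transition is defined for (s2, _); M halts in state s2.

s2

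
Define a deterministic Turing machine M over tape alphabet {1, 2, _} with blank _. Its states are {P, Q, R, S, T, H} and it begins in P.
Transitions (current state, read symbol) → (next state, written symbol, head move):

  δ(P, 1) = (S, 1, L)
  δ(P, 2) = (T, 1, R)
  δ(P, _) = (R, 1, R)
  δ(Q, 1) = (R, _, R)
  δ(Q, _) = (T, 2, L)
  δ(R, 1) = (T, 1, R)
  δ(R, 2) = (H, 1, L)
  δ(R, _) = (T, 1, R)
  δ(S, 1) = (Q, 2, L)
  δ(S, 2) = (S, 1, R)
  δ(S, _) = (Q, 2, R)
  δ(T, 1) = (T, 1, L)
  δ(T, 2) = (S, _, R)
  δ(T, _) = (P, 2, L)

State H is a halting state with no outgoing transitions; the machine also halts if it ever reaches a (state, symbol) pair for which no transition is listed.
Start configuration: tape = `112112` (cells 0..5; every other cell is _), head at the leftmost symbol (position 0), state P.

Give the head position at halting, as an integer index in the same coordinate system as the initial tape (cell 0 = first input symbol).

state=P head=0 tape=___[1]12112   (P,1)→(S,1,L)
state=S head=-1 tape=__[_]112112   (S,_)→(Q,2,R)
state=Q head=0 tape=__2[1]12112   (Q,1)→(R,_,R)
state=R head=1 tape=__2_[1]2112   (R,1)→(T,1,R)
state=T head=2 tape=__2_1[2]112   (T,2)→(S,_,R)
state=S head=3 tape=__2_1_[1]12   (S,1)→(Q,2,L)
state=Q head=2 tape=__2_1[_]212   (Q,_)→(T,2,L)
state=T head=1 tape=__2_[1]2212   (T,1)→(T,1,L)
state=T head=0 tape=__2[_]12212   (T,_)→(P,2,L)
state=P head=-1 tape=__[2]212212   (P,2)→(T,1,R)
state=T head=0 tape=__1[2]12212   (T,2)→(S,_,R)
state=S head=1 tape=__1_[1]2212   (S,1)→(Q,2,L)
state=Q head=0 tape=__1[_]22212   (Q,_)→(T,2,L)
state=T head=-1 tape=__[1]222212   (T,1)→(T,1,L)
state=T head=-2 tape=_[_]1222212   (T,_)→(P,2,L)
state=P head=-3 tape=[_]21222212   (P,_)→(R,1,R)
state=R head=-2 tape=1[2]1222212   (R,2)→(H,1,L)
state=H head=-3 tape=[1]11222212
At halt the head is at cell -3.

-3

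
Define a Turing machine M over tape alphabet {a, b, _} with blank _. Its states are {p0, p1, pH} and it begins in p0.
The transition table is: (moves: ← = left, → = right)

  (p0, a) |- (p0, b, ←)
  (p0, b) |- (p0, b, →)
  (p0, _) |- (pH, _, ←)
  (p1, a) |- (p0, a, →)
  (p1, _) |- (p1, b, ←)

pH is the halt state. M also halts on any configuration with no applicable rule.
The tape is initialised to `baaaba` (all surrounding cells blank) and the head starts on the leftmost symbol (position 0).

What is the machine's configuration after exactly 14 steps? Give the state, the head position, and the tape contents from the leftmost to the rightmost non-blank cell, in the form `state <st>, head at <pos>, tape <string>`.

state=p0 head=0 tape=[b]aaaba_   (p0,b)→(p0,b,→)
state=p0 head=1 tape=b[a]aaba_   (p0,a)→(p0,b,←)
state=p0 head=0 tape=[b]baaba_   (p0,b)→(p0,b,→)
state=p0 head=1 tape=b[b]aaba_   (p0,b)→(p0,b,→)
state=p0 head=2 tape=bb[a]aba_   (p0,a)→(p0,b,←)
state=p0 head=1 tape=b[b]baba_   (p0,b)→(p0,b,→)
state=p0 head=2 tape=bb[b]aba_   (p0,b)→(p0,b,→)
state=p0 head=3 tape=bbb[a]ba_   (p0,a)→(p0,b,←)
state=p0 head=2 tape=bb[b]bba_   (p0,b)→(p0,b,→)
state=p0 head=3 tape=bbb[b]ba_   (p0,b)→(p0,b,→)
state=p0 head=4 tape=bbbb[b]a_   (p0,b)→(p0,b,→)
state=p0 head=5 tape=bbbbb[a]_   (p0,a)→(p0,b,←)
state=p0 head=4 tape=bbbb[b]b_   (p0,b)→(p0,b,→)
state=p0 head=5 tape=bbbbb[b]_   (p0,b)→(p0,b,→)
state=p0 head=6 tape=bbbbbb[_]
After 14 steps: state p0, head at 6, tape bbbbbb.

state p0, head at 6, tape bbbbbb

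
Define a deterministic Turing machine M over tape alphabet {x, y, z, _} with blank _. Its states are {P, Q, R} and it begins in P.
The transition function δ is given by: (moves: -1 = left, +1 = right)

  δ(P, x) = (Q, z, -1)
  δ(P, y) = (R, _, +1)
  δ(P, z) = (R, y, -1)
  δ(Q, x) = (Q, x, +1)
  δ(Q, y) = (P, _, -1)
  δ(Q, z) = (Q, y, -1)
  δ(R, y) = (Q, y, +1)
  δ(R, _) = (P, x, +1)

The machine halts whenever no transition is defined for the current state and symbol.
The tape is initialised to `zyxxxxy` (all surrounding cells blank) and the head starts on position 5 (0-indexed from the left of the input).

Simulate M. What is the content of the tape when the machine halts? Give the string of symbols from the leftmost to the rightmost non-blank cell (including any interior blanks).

x_xy___y

P | _zyxxx[x]y   read x → write z, move -1, go to Q
Q | _zyxx[x]zy   read x → write x, move +1, go to Q
Q | _zyxxx[z]y   read z → write y, move -1, go to Q
Q | _zyxx[x]yy   read x → write x, move +1, go to Q
Q | _zyxxx[y]y   read y → write _, move -1, go to P
P | _zyxx[x]_y   read x → write z, move -1, go to Q
Q | _zyx[x]z_y   read x → write x, move +1, go to Q
Q | _zyxx[z]_y   read z → write y, move -1, go to Q
Q | _zyx[x]y_y   read x → write x, move +1, go to Q
Q | _zyxx[y]_y   read y → write _, move -1, go to P
P | _zyx[x]__y   read x → write z, move -1, go to Q
Q | _zy[x]z__y   read x → write x, move +1, go to Q
Q | _zyx[z]__y   read z → write y, move -1, go to Q
Q | _zy[x]y__y   read x → write x, move +1, go to Q
Q | _zyx[y]__y   read y → write _, move -1, go to P
P | _zy[x]___y   read x → write z, move -1, go to Q
Q | _z[y]z___y   read y → write _, move -1, go to P
P | _[z]_z___y   read z → write y, move -1, go to R
R | [_]y_z___y   read _ → write x, move +1, go to P
P | x[y]_z___y   read y → write _, move +1, go to R
R | x_[_]z___y   read _ → write x, move +1, go to P
P | x_x[z]___y   read z → write y, move -1, go to R
R | x_[x]y___y
The non-blank tape span at halt is x_xy___y.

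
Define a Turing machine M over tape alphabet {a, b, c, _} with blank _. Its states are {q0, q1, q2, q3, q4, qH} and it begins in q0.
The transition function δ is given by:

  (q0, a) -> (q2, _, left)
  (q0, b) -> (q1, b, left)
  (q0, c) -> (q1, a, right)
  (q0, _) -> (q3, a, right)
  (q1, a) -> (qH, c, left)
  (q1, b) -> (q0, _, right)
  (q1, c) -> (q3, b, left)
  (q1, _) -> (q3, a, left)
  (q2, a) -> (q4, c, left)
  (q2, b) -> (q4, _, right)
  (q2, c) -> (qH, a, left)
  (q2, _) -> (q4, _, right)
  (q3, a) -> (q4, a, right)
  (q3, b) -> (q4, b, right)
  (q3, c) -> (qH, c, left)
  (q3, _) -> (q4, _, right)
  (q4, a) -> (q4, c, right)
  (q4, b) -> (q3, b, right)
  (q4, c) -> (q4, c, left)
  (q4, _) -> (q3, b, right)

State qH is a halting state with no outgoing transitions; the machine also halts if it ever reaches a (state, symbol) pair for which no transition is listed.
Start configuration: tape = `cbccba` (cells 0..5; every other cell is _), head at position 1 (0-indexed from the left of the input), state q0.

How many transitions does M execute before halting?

q0 | _c[b]ccba   read b → write b, move left, go to q1
q1 | _[c]bccba   read c → write b, move left, go to q3
q3 | [_]bbccba   read _ → write _, move right, go to q4
q4 | _[b]bccba   read b → write b, move right, go to q3
q3 | _b[b]ccba   read b → write b, move right, go to q4
q4 | _bb[c]cba   read c → write c, move left, go to q4
q4 | _b[b]ccba   read b → write b, move right, go to q3
q3 | _bb[c]cba   read c → write c, move left, go to qH
qH | _b[b]ccba
M halts after 8 transitions.

8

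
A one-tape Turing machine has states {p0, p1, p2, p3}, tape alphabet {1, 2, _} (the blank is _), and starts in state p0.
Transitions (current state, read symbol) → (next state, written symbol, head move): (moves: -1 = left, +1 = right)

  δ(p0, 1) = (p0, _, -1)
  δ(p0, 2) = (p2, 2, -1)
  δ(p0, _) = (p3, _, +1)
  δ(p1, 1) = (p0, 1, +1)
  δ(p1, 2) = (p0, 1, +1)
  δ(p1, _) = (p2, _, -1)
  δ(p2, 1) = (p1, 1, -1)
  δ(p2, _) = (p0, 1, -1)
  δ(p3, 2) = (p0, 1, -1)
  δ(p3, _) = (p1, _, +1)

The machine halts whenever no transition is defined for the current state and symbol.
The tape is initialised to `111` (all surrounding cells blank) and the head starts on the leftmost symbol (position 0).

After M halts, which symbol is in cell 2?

_

p0 | _[1]11   read 1 → write _, move -1, go to p0
p0 | [_]_11   read _ → write _, move +1, go to p3
p3 | _[_]11   read _ → write _, move +1, go to p1
p1 | __[1]1   read 1 → write 1, move +1, go to p0
p0 | __1[1]   read 1 → write _, move -1, go to p0
p0 | __[1]_   read 1 → write _, move -1, go to p0
p0 | _[_]__   read _ → write _, move +1, go to p3
p3 | __[_]_   read _ → write _, move +1, go to p1
p1 | ___[_]   read _ → write _, move -1, go to p2
p2 | __[_]_   read _ → write 1, move -1, go to p0
p0 | _[_]1_   read _ → write _, move +1, go to p3
p3 | __[1]_
Cell 2 holds _ when M halts.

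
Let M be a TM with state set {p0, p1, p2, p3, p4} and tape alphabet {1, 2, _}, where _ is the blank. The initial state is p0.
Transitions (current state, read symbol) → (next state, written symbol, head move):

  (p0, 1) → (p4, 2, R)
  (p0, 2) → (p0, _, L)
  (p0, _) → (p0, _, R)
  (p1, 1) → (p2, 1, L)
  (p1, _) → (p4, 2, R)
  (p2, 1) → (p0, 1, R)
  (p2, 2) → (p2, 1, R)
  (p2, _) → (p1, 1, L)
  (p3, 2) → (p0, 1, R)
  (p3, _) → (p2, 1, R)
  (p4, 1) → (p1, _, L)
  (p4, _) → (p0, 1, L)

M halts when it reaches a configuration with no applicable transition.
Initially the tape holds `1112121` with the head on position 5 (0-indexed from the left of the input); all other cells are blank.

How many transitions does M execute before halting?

state=p0 head=5 tape=_11121[2]1   (p0,2)→(p0,_,L)
state=p0 head=4 tape=_1112[1]_1   (p0,1)→(p4,2,R)
state=p4 head=5 tape=_11122[_]1   (p4,_)→(p0,1,L)
state=p0 head=4 tape=_1112[2]11   (p0,2)→(p0,_,L)
state=p0 head=3 tape=_111[2]_11   (p0,2)→(p0,_,L)
state=p0 head=2 tape=_11[1]__11   (p0,1)→(p4,2,R)
state=p4 head=3 tape=_112[_]_11   (p4,_)→(p0,1,L)
state=p0 head=2 tape=_11[2]1_11   (p0,2)→(p0,_,L)
state=p0 head=1 tape=_1[1]_1_11   (p0,1)→(p4,2,R)
state=p4 head=2 tape=_12[_]1_11   (p4,_)→(p0,1,L)
state=p0 head=1 tape=_1[2]11_11   (p0,2)→(p0,_,L)
state=p0 head=0 tape=_[1]_11_11   (p0,1)→(p4,2,R)
state=p4 head=1 tape=_2[_]11_11   (p4,_)→(p0,1,L)
state=p0 head=0 tape=_[2]111_11   (p0,2)→(p0,_,L)
state=p0 head=-1 tape=[_]_111_11   (p0,_)→(p0,_,R)
state=p0 head=0 tape=_[_]111_11   (p0,_)→(p0,_,R)
state=p0 head=1 tape=__[1]11_11   (p0,1)→(p4,2,R)
state=p4 head=2 tape=__2[1]1_11   (p4,1)→(p1,_,L)
state=p1 head=1 tape=__[2]_1_11
M halts after 18 transitions.

18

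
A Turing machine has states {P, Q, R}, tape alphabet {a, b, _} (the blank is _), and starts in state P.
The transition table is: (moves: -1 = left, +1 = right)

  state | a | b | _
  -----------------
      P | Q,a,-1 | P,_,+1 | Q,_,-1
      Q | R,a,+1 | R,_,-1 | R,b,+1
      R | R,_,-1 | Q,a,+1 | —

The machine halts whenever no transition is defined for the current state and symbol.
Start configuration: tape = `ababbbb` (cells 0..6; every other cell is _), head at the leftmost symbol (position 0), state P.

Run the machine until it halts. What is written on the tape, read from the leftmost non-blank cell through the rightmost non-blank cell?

P | _[a]babbbb   read a → write a, move -1, go to Q
Q | [_]ababbbb   read _ → write b, move +1, go to R
R | b[a]babbbb   read a → write _, move -1, go to R
R | [b]_babbbb   read b → write a, move +1, go to Q
Q | a[_]babbbb   read _ → write b, move +1, go to R
R | ab[b]abbbb   read b → write a, move +1, go to Q
Q | aba[a]bbbb   read a → write a, move +1, go to R
R | abaa[b]bbb   read b → write a, move +1, go to Q
Q | abaaa[b]bb   read b → write _, move -1, go to R
R | abaa[a]_bb   read a → write _, move -1, go to R
R | aba[a]__bb   read a → write _, move -1, go to R
R | ab[a]___bb   read a → write _, move -1, go to R
R | a[b]____bb   read b → write a, move +1, go to Q
Q | aa[_]___bb   read _ → write b, move +1, go to R
R | aab[_]__bb
The non-blank tape span at halt is aab___bb.

aab___bb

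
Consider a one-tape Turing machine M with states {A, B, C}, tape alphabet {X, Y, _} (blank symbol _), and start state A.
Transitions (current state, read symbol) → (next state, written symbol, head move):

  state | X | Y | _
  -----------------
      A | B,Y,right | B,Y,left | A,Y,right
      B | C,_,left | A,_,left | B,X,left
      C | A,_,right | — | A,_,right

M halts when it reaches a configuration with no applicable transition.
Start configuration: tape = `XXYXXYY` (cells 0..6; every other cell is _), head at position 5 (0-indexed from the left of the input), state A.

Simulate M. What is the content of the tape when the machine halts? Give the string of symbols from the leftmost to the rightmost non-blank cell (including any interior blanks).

YYY_Y_YY

A | _XXYXX[Y]Y   read Y → write Y, move left, go to B
B | _XXYX[X]YY   read X → write _, move left, go to C
C | _XXY[X]_YY   read X → write _, move right, go to A
A | _XXY_[_]YY   read _ → write Y, move right, go to A
A | _XXY_Y[Y]Y   read Y → write Y, move left, go to B
B | _XXY_[Y]YY   read Y → write _, move left, go to A
A | _XXY[_]_YY   read _ → write Y, move right, go to A
A | _XXYY[_]YY   read _ → write Y, move right, go to A
A | _XXYYY[Y]Y   read Y → write Y, move left, go to B
B | _XXYY[Y]YY   read Y → write _, move left, go to A
A | _XXY[Y]_YY   read Y → write Y, move left, go to B
B | _XX[Y]Y_YY   read Y → write _, move left, go to A
A | _X[X]_Y_YY   read X → write Y, move right, go to B
B | _XY[_]Y_YY   read _ → write X, move left, go to B
B | _X[Y]XY_YY   read Y → write _, move left, go to A
A | _[X]_XY_YY   read X → write Y, move right, go to B
B | _Y[_]XY_YY   read _ → write X, move left, go to B
B | _[Y]XXY_YY   read Y → write _, move left, go to A
A | [_]_XXY_YY   read _ → write Y, move right, go to A
A | Y[_]XXY_YY   read _ → write Y, move right, go to A
A | YY[X]XY_YY   read X → write Y, move right, go to B
B | YYY[X]Y_YY   read X → write _, move left, go to C
C | YY[Y]_Y_YY
The non-blank tape span at halt is YYY_Y_YY.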